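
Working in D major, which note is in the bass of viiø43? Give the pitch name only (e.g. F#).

viiø in D major has root C#; the chord is C#-E-G-B.
The figure 43 means second inversion — the fifth is in the bass.

G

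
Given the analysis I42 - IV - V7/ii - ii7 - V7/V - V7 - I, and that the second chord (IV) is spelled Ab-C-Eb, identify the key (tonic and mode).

The anchor chord is a major triad on Ab, labeled IV.
Counting down 3 scale steps from Ab places the tonic on Eb; a major triad on degree 4 is diatonic only in major.

Eb major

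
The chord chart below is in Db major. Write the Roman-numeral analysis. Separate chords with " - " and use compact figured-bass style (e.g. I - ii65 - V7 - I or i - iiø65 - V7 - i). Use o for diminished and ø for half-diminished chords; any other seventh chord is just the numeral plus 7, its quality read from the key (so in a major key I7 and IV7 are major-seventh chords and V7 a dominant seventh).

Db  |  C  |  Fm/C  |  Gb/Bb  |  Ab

I - V/iii - iii64 - IV6 - V

Db: root Db is the tonic; major triad there is I.
C is the secondary dominant of iii (major triad on C): V/iii.
Fm/C: minor triad on F = scale degree 3 → iii64.
Gb/Bb: root Gb is the subdominant; major triad there is IV6.
Ab: root Ab is the dominant; major triad there is V.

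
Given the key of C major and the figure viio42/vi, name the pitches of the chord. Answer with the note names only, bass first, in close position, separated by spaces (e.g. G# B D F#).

F G# B D

The slash marks an applied leading-tone chord: viio of vi. In C major, vi is A, so the leading tone to it is G#, a half step below.
Building a fully diminished seventh chord on G# gives G#-B-D-F.
The figured bass 42 indicates third inversion, placing the seventh (F) in the bass: F-G#-B-D.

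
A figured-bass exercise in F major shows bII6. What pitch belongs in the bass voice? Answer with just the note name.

Bb

bII in F major has root Gb; the chord is Gb-Bb-Db.
The figure 6 means first inversion — the third is in the bass.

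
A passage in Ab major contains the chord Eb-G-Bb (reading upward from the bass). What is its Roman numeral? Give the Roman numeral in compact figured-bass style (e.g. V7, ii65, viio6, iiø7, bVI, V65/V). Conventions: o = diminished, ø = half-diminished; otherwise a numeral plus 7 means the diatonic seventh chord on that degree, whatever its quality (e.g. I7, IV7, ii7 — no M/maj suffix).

Stacked in thirds the chord is Eb-G-Bb: a major triad on Eb.
In Ab major, Eb is the dominant; the diatonic major triad there is V.

V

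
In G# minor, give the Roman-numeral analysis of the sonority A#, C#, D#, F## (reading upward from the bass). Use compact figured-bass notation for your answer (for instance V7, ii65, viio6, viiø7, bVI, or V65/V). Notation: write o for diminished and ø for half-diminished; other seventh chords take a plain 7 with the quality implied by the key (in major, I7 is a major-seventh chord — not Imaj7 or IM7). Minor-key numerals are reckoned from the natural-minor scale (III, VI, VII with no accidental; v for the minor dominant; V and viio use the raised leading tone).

V43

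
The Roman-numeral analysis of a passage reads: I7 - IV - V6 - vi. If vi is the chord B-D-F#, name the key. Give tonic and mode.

D major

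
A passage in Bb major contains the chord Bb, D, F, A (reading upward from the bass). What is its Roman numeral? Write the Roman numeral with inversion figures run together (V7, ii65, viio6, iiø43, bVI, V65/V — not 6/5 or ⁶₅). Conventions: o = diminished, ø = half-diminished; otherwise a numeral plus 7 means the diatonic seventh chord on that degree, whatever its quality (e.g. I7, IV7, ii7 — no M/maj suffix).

Stacked in thirds the chord is Bb-D-F-A: a major seventh chord on Bb.
Bb is scale degree 1 in Bb major, and a major seventh chord on that degree is written I7.

I7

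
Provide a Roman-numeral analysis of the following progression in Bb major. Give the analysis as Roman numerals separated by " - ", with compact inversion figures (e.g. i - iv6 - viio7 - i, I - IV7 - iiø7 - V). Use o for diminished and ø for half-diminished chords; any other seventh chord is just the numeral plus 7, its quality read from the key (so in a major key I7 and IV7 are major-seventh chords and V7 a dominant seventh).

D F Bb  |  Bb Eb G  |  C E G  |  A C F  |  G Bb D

D-F-Bb has root Bb, degree 1 in Bb major, so I6.
Bb-Eb-G: major triad on Eb = scale degree 4 → IV64.
C-E-G: a major triad on C, the applied dominant of V → V/V.
A-C-F: root F is the dominant; major triad there is V6.
G-Bb-D: root G is the submediant; minor triad there is vi.

I6 - IV64 - V/V - V6 - vi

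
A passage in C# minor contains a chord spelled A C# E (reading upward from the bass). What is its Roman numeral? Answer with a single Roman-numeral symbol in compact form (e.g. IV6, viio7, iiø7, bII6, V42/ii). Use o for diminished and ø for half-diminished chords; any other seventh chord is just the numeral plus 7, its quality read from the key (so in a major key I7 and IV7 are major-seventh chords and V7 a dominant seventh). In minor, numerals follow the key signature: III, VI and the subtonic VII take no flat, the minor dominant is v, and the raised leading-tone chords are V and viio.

Stacked in thirds the chord is A-C#-E: a major triad on A.
In C# minor, A is the submediant; the diatonic major triad there is VI.

VI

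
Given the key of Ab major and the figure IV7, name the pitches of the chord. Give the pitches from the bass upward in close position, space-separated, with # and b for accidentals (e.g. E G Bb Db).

Db F Ab C

The numeral's case and figure indicate a major seventh chord. In Ab major its root, scale degree 4, is Db.
That chord is spelled Db-F-Ab-C.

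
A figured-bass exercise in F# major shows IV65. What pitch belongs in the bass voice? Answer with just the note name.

IV in F# major has root B; the chord is B-D#-F#-A#.
The figure 65 means first inversion — the third is in the bass.

D#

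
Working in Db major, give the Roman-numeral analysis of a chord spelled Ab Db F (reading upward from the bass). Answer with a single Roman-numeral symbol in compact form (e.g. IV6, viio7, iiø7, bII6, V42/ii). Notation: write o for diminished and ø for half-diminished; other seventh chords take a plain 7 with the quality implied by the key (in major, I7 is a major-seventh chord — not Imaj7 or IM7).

I64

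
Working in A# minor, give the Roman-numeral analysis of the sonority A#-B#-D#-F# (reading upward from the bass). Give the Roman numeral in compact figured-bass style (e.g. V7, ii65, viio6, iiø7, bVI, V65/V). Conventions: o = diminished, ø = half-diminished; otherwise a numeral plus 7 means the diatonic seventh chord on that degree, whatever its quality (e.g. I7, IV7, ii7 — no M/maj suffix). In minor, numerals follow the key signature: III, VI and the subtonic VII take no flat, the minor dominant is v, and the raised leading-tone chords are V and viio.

Stacked in thirds the chord is B#-D#-F#-A#: a half-diminished seventh chord on B#.
In A# minor, B# is the supertonic; the diatonic half-diminished seventh chord there is iiø7.
With A# in the bass the chord is in third inversion, so the figured bass is 42.

iiø42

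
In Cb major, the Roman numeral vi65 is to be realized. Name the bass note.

Cb

vi in Cb major has root Ab; the chord is Ab-Cb-Eb-Gb.
The figure 65 means first inversion — the third is in the bass.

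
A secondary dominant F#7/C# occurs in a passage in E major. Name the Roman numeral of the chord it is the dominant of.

V

The chord is a dominant seventh chord on F#.
A dominant resolves down a perfect fifth: F# → B. In E major, B is scale degree 5, i.e. V.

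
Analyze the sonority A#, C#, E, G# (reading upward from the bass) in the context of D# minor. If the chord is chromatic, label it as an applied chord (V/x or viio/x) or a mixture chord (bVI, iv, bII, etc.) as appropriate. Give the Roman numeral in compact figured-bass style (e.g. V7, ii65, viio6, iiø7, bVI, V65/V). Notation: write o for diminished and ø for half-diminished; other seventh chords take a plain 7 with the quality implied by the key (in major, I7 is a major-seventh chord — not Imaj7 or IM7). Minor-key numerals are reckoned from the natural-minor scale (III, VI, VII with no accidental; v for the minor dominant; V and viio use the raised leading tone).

viiø7/VI

Stacked in thirds the chord is A#-C#-E-G#: a half-diminished seventh chord on A#.
A# sits a half step below B (VI in D# minor); a diminished chord there is the applied leading-tone chord of VI.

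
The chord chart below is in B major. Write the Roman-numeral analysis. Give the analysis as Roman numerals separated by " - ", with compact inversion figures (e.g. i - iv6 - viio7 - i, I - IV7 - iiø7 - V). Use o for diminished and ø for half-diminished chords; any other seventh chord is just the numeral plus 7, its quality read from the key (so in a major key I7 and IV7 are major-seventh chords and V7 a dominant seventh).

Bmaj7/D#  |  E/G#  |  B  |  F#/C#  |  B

Bmaj7/D# has root B, degree 1 in B major, so I65.
E/G#: major triad on E = scale degree 4 → IV6.
B has root B, degree 1 in B major, so I.
F#/C#: major triad on F# = scale degree 5 → V64.
B: root B is the tonic; major triad there is I.

I65 - IV6 - I - V64 - I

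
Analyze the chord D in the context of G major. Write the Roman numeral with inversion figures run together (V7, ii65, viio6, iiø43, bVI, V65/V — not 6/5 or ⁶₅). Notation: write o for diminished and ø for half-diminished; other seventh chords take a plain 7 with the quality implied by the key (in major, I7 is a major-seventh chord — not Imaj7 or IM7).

V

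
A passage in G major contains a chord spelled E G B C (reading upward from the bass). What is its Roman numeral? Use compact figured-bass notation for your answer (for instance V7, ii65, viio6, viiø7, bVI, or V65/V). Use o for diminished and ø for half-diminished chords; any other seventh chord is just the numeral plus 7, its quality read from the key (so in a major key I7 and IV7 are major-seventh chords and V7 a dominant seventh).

IV65

Stacked in thirds the chord is C-E-G-B: a major seventh chord on C.
In G major, C is the subdominant; the diatonic major seventh chord there is IV7.
With E in the bass the chord is in first inversion, so the figured bass is 65.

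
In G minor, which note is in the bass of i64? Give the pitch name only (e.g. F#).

i in G minor has root G; the chord is G-Bb-D.
The figure 64 means second inversion — the fifth is in the bass.

D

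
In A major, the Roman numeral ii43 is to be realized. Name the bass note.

F#

ii in A major has root B; the chord is B-D-F#-A.
The figure 43 means second inversion — the fifth is in the bass.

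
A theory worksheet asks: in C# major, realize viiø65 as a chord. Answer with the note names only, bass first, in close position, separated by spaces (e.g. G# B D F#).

The numeral's case and figure indicate a half-diminished seventh chord. In C# major its root, the leading tone, is B#.
That chord is spelled B#-D#-F#-A#.
With the 65 figure the chord is in first inversion; from the bass D# upward in close position it reads D#-F#-A#-B#.

D# F# A# B#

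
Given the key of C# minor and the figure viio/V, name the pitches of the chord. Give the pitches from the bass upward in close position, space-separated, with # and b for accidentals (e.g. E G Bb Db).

F## A# C#

The slash marks an applied leading-tone chord: viio of V. In C# minor, V is G#, so the leading tone to it is F##, a half step below.
Building a diminished triad on F## gives F##-A#-C#.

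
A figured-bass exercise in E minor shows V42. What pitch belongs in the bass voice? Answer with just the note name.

V in E minor has root B; the chord is B-D#-F#-A.
The figure 42 means third inversion — the seventh is in the bass.

A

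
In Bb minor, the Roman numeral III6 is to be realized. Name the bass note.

III in Bb minor has root Db; the chord is Db-F-Ab.
The figure 6 means first inversion — the third is in the bass.

F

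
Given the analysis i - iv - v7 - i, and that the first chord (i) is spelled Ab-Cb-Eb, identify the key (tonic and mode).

Ab minor

i is given as Ab-Cb-Eb — a minor triad with root Ab.
If Ab is scale degree 1 and the mode makes that degree carry a minor triad, the tonic is Ab and the mode is minor.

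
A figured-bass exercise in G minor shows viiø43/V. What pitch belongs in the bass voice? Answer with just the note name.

G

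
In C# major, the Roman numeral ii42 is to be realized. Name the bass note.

ii in C# major has root D#; the chord is D#-F#-A#-C#.
The figure 42 means third inversion — the seventh is in the bass.

C#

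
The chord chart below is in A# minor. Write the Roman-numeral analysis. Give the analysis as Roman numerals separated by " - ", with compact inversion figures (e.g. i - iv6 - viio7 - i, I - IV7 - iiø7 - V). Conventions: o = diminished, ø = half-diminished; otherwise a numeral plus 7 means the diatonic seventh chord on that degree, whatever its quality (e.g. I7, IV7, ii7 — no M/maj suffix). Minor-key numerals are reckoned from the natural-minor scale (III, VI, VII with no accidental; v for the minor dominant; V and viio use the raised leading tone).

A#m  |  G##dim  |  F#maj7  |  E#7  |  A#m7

i - viio - VI7 - V7 - i7

A#m has root A#, degree 1 in A# minor, so i.
G##dim: root G## is the leading tone; diminished triad there is viio.
F#maj7: major seventh chord on F# = scale degree 6 → VI7.
E#7: root E# is the dominant; dominant seventh chord there is V7.
A#m7: minor seventh chord on A# = scale degree 1 → i7.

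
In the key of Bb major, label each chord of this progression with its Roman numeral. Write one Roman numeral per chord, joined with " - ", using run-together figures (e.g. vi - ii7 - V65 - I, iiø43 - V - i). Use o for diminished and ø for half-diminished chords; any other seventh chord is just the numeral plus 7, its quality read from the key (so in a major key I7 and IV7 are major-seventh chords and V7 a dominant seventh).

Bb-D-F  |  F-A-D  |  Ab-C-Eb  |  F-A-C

I - iii6 - bVII - V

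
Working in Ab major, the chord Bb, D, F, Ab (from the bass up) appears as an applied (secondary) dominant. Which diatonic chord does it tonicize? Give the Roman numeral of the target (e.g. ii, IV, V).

The chord is a dominant seventh chord on Bb.
A dominant resolves down a perfect fifth: Bb → Eb. In Ab major, Eb is scale degree 5, i.e. V.

V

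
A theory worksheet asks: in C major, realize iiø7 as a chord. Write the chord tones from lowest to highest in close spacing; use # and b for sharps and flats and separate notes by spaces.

iiø7 is the half-diminished supertonic seventh, borrowed from the parallel minor. In C major that root is D.
So the chord is D-F-Ab-C, a half-diminished seventh chord.

D F Ab C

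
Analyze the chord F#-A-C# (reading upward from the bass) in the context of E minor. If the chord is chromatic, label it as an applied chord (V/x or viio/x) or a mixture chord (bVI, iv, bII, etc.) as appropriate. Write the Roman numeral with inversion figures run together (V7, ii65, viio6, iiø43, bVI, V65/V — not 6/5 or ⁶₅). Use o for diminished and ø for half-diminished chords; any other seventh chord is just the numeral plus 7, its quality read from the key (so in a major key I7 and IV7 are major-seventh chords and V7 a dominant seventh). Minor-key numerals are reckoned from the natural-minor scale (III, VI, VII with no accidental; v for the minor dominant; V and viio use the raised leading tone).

ii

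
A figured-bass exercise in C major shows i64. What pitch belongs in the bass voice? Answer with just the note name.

G

i in C major has root C; the chord is C-Eb-G.
The figure 64 means second inversion — the fifth is in the bass.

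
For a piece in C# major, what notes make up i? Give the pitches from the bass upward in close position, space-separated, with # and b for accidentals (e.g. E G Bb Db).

C# E G#

Scale degree 1 in C# major is C#; here the chord built on it is altered to a minor triad. i is the minor tonic, borrowed from the parallel minor.
So the chord is C#-E-G#.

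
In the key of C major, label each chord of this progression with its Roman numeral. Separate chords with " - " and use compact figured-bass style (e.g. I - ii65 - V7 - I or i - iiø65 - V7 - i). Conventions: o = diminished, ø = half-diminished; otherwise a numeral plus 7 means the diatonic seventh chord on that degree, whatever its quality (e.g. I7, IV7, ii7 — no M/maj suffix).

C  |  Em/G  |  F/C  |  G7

C: major triad on C = scale degree 1 → I.
Em/G: minor triad on E = scale degree 3 → iii6.
F/C has root F, degree 4 in C major, so IV64.
G7: dominant seventh chord on G = scale degree 5 → V7.

I - iii6 - IV64 - V7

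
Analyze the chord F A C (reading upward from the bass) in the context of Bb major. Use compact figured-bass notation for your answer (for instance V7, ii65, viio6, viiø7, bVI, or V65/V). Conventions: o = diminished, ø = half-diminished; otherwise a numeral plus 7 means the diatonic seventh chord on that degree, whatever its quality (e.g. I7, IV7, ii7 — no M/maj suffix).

V

The pitches F-A-C form a major triad rooted on F.
In Bb major, F is the dominant; the diatonic major triad there is V.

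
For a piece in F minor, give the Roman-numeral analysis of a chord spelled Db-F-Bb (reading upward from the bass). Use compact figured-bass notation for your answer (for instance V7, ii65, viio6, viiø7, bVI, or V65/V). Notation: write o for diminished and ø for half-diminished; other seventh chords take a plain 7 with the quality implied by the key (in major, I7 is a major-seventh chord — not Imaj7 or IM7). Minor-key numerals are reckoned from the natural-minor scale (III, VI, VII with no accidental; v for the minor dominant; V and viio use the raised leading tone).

Stacked in thirds the chord is Bb-Db-F: a minor triad on Bb.
In F minor, Bb is the subdominant; the diatonic minor triad there is iv.
With Db in the bass the chord is in first inversion, so the figured bass is 6.

iv6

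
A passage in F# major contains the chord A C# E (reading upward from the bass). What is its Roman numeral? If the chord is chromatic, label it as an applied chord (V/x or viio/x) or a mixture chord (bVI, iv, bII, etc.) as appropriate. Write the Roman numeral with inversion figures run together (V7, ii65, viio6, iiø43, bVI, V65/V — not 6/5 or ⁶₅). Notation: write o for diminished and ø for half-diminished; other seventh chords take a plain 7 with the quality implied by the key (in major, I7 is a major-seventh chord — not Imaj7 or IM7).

bIII

The pitches A-C#-E form a major triad rooted on A.
A is the lowered third degree of F# major (diatonic 3 would be A#). This is a major triad on the lowered third degree, borrowed from the parallel minor.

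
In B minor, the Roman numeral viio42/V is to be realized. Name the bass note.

D

The applied chord viio42/V is rooted on E#: E#-G#-B-D.
The figure 42 means third inversion — the seventh is in the bass.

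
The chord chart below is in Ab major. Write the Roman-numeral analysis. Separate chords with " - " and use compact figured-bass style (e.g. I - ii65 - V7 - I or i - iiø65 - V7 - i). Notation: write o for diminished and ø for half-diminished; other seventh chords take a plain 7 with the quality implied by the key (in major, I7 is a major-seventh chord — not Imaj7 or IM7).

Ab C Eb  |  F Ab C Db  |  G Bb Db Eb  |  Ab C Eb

Ab-C-Eb: root Ab is the tonic; major triad there is I.
F-Ab-C-Db: root Db is the subdominant; major seventh chord there is IV65.
G-Bb-Db-Eb: root Eb is the dominant; dominant seventh chord there is V65.
Ab-C-Eb has root Ab, degree 1 in Ab major, so I.

I - IV65 - V65 - I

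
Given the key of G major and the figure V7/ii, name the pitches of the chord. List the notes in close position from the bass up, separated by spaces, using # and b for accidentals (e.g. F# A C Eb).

E G# B D

The slash means an applied dominant: we want the dominant of ii. In G major, ii is A minor, and its dominant is built on E.
Building a dominant seventh chord on E gives E-G#-B-D.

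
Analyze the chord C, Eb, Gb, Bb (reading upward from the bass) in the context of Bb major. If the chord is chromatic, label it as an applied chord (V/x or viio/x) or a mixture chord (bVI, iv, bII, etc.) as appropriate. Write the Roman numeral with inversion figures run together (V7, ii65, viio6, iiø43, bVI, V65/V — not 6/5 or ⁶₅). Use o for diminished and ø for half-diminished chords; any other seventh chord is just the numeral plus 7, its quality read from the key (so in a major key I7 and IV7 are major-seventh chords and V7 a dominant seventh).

The pitches C-Eb-Gb-Bb form a half-diminished seventh chord rooted on C.
C is the second degree of Bb major. This is the half-diminished supertonic seventh, borrowed from the parallel minor.

iiø7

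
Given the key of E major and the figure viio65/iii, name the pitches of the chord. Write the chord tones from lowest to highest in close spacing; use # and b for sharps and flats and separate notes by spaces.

The slash marks an applied leading-tone chord: viio of iii. In E major, iii is G#, so the leading tone to it is F##, a half step below.
Building a fully diminished seventh chord on F## gives F##-A#-C#-E.
The figured bass 65 indicates first inversion, placing the third (A#) in the bass: A#-C#-E-F##.

A# C# E F##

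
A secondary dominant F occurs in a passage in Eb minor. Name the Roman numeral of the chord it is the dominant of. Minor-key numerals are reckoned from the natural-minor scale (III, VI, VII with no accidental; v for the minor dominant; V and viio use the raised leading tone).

V

The chord is a major triad on F.
A dominant resolves down a perfect fifth: F → Bb. In Eb minor, Bb is scale degree 5, i.e. V.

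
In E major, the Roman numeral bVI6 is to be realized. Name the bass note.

bVI in E major has root C; the chord is C-E-G.
The figure 6 means first inversion — the third is in the bass.

E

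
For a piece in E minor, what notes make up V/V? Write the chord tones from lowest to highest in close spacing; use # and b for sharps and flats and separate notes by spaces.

V/V is a secondary dominant — the dominant triad of V. V in E minor is B, so the applied chord's root is F#, a perfect fifth above.
Building a major triad on F# gives F#-A#-C#.

F# A# C#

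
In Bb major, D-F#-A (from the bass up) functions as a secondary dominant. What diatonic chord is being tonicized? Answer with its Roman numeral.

The chord is a major triad on D.
A dominant resolves down a perfect fifth: D → G. In Bb major, G is scale degree 6, i.e. vi.

vi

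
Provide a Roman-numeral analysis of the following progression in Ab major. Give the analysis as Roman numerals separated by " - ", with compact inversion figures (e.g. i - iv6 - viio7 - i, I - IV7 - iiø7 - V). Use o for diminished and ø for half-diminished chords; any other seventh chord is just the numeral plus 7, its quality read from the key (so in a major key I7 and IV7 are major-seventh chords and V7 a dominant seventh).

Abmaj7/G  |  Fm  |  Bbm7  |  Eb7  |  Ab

I42 - vi - ii7 - V7 - I

Abmaj7/G: root Ab is the tonic; major seventh chord there is I42.
Fm: root F is the submediant; minor triad there is vi.
Bbm7 has root Bb, degree 2 in Ab major, so ii7.
Eb7: root Eb is the dominant; dominant seventh chord there is V7.
Ab: major triad on Ab = scale degree 1 → I.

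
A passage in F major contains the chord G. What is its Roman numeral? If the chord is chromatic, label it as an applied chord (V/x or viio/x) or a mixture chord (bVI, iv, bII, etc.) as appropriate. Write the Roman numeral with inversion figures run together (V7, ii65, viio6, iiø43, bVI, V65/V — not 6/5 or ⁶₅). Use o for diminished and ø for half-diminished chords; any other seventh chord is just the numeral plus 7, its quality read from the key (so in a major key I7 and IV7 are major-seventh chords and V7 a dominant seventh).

The pitches G-B-D form a major triad rooted on G.
G is not a diatonic chord root with this quality in F major, but it lies a perfect fifth above C (V), so the chord functions as an applied dominant of V.

V/V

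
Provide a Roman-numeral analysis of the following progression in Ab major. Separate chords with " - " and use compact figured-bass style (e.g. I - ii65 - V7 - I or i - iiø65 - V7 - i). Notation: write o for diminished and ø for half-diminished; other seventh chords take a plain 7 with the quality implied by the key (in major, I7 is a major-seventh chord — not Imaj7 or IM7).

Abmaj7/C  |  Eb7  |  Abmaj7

I65 - V7 - I7

Abmaj7/C: root Ab is the tonic; major seventh chord there is I65.
Eb7 has root Eb, degree 5 in Ab major, so V7.
Abmaj7: major seventh chord on Ab = scale degree 1 → I7.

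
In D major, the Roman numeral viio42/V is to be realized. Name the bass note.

The applied chord viio42/V is rooted on G#: G#-B-D-F.
The figure 42 means third inversion — the seventh is in the bass.

F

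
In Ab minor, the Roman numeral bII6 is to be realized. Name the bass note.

Db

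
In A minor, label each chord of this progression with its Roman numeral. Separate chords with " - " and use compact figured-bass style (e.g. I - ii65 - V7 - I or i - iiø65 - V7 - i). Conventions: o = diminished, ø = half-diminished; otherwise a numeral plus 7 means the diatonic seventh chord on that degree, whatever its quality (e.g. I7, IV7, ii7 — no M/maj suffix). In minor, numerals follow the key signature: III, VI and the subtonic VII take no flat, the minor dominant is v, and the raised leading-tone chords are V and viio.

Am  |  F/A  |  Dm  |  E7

i - VI6 - iv - V7

Am: minor triad on A = scale degree 1 → i.
F/A has root F, degree 6 in A minor, so VI6.
Dm has root D, degree 4 in A minor, so iv.
E7: dominant seventh chord on E = scale degree 5 → V7.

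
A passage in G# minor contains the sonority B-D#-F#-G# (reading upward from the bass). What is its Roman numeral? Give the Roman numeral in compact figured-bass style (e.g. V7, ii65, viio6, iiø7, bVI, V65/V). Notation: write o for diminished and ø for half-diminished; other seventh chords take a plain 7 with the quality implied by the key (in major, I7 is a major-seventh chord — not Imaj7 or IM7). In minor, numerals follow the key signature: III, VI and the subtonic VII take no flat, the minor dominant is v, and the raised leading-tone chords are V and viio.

Stacked in thirds the chord is G#-B-D#-F#: a minor seventh chord on G#.
In G# minor, G# is the tonic; the diatonic minor seventh chord there is i7.
With B in the bass the chord is in first inversion, so the figured bass is 65.

i65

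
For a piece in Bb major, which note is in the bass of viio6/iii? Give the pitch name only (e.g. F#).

The applied chord viio6/iii is rooted on C#: C#-E-G.
The figure 6 means first inversion — the third is in the bass.

E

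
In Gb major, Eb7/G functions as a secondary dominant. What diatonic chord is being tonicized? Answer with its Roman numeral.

The chord is a dominant seventh chord on Eb.
A dominant resolves down a perfect fifth: Eb → Ab. In Gb major, Ab is scale degree 2, i.e. ii.

ii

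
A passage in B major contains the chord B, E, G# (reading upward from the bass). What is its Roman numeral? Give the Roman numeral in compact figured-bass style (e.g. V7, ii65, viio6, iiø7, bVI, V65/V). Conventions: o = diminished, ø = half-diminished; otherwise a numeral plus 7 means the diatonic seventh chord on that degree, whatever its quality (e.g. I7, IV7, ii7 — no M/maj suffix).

IV64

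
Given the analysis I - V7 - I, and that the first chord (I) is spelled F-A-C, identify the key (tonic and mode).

F major

The chord F is a major triad rooted on F; its label is I.
If F is scale degree 1 and the mode makes that degree carry a major triad, the tonic is F and the mode is major.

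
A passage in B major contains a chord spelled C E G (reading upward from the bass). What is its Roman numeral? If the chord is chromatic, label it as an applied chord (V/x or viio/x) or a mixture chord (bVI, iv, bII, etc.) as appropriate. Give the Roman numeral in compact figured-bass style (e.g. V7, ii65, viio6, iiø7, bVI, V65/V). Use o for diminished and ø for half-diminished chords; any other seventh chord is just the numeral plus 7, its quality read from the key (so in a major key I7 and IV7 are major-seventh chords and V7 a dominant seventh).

Stacked in thirds the chord is C-E-G: a major triad on C.
C is the lowered second degree of B major (diatonic 2 would be C#). This is the Neapolitan chord — a major triad on the lowered second degree.

bII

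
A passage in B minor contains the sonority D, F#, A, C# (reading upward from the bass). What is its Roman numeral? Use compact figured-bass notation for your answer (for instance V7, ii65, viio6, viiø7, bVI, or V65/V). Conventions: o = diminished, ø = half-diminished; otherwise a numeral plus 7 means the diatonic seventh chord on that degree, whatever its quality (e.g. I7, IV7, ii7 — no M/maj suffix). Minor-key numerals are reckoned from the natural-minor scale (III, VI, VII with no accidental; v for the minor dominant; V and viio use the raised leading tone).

III7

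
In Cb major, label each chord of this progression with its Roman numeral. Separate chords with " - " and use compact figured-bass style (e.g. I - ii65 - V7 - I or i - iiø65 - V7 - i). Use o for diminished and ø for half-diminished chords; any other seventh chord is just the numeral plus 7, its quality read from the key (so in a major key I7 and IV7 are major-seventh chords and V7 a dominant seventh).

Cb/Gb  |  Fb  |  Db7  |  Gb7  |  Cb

I64 - IV - V7/V - V7 - I

Cb/Gb: root Cb is the tonic; major triad there is I64.
Fb has root Fb, degree 4 in Cb major, so IV.
Db7: chromatic; Db is V of V, so V7/V.
Gb7: dominant seventh chord on Gb = scale degree 5 → V7.
Cb: root Cb is the tonic; major triad there is I.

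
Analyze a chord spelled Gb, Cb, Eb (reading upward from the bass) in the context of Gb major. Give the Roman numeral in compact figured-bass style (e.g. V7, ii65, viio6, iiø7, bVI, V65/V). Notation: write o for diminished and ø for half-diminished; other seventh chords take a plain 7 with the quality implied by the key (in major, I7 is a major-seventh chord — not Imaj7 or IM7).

Stacked in thirds the chord is Cb-Eb-Gb: a major triad on Cb.
Cb is scale degree 4 in Gb major, and a major triad on that degree is written IV.
With Gb in the bass the chord is in second inversion, so the figured bass is 64.

IV64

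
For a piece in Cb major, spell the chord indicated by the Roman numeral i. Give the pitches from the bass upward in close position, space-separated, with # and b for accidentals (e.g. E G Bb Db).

Cb Ebb Gb

Scale degree 1 in Cb major is Cb; here the chord built on it is altered to a minor triad. i is the minor tonic, borrowed from the parallel minor.
So the chord is Cb-Ebb-Gb.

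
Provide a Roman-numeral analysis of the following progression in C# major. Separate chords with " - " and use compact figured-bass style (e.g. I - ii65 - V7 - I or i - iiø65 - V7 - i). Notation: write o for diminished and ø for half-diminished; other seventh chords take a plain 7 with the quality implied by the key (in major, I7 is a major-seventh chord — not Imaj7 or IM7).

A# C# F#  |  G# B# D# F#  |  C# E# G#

IV6 - V7 - I

A#-C#-F# has root F#, degree 4 in C# major, so IV6.
G#-B#-D#-F#: dominant seventh chord on G# = scale degree 5 → V7.
C#-E#-G#: root C# is the tonic; major triad there is I.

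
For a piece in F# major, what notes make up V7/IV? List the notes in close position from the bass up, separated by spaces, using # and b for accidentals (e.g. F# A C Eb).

The slash means an applied dominant: we want the dominant of IV. In F# major, IV is B major, and its dominant is built on F#.
Building a dominant seventh chord on F# gives F#-A#-C#-E.

F# A# C# E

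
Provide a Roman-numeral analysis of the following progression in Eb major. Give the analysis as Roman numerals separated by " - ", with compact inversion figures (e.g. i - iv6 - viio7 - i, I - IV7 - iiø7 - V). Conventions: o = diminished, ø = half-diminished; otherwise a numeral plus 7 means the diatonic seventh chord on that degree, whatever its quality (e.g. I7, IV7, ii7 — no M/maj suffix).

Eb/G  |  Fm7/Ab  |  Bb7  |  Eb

I6 - ii65 - V7 - I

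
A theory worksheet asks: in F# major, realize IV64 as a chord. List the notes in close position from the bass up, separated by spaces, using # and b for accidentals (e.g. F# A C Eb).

F# B D#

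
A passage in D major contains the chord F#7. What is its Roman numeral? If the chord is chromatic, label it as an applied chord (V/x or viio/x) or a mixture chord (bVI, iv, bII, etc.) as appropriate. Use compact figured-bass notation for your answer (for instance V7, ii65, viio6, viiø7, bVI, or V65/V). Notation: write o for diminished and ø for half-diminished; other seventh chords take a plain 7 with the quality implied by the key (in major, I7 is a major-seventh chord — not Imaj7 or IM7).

The pitches F#-A#-C#-E form a dominant seventh chord rooted on F#.
F# is not a diatonic chord root with this quality in D major, but it lies a perfect fifth above B (vi), so the chord functions as an applied dominant of vi.

V7/vi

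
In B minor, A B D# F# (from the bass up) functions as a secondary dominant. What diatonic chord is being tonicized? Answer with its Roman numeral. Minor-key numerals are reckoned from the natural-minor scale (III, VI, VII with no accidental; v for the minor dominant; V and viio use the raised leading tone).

The chord is a dominant seventh chord on B.
A dominant resolves down a perfect fifth: B → E. In B minor, E is scale degree 4, i.e. iv.

iv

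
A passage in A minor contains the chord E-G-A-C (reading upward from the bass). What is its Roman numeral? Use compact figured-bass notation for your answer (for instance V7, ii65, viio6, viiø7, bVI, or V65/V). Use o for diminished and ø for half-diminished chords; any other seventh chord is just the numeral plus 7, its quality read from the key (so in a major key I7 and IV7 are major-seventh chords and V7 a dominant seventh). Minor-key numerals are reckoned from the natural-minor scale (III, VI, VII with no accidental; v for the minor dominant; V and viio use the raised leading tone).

Stacked in thirds the chord is A-C-E-G: a minor seventh chord on A.
A is scale degree 1 in A minor, and a minor seventh chord on that degree is written i7.
With E in the bass the chord is in second inversion, so the figured bass is 43.

i43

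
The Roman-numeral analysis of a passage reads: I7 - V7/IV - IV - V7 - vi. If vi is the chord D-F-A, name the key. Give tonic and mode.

vi is given as D-F-A — a minor triad with root D.
Counting down 5 scale steps from D places the tonic on F; a minor triad on degree 6 is diatonic only in major.

F major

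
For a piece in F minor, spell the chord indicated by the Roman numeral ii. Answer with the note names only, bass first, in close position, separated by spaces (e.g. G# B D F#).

G Bb D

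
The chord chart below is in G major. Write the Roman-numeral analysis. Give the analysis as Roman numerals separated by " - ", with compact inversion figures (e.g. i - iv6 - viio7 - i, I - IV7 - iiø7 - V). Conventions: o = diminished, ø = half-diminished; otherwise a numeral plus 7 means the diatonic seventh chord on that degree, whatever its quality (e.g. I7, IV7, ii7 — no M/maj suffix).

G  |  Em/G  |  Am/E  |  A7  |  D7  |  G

G: root G is the tonic; major triad there is I.
Em/G: minor triad on E = scale degree 6 → vi6.
Am/E: minor triad on A = scale degree 2 → ii64.
A7: a dominant seventh chord on A, the applied dominant of V → V7/V.
D7: root D is the dominant; dominant seventh chord there is V7.
G: major triad on G = scale degree 1 → I.

I - vi6 - ii64 - V7/V - V7 - I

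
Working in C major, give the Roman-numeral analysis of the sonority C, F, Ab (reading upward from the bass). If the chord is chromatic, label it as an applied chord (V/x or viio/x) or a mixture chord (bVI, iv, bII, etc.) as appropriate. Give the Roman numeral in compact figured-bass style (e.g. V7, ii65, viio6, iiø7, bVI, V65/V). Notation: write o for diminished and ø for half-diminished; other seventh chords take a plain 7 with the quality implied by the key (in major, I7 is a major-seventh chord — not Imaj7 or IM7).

iv64

The pitches F-Ab-C form a minor triad rooted on F.
F is the fourth degree of C major. This is the minor subdominant, borrowed from the parallel minor.
With C in the bass the chord is in second inversion, so the figured bass is 64.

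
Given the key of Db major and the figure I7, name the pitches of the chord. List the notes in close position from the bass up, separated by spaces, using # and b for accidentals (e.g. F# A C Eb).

In Db major, the tonic is Db, and the diatonic chord built there is a major seventh chord.
Stacking thirds from Db gives Db-F-Ab-C.

Db F Ab C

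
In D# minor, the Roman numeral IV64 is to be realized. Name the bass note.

IV in D# minor has root G#; the chord is G#-B#-D#.
The figure 64 means second inversion — the fifth is in the bass.

D#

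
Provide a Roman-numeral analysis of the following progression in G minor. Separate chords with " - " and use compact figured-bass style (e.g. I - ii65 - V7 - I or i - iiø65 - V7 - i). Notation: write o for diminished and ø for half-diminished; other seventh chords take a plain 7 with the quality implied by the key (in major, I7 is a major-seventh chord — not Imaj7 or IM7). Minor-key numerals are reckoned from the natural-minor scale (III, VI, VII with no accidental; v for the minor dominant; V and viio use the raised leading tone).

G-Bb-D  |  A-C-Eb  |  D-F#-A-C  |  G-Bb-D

i - iio - V7 - i

G-Bb-D: root G is the tonic; minor triad there is i.
A-C-Eb has root A, degree 2 in G minor, so iio.
D-F#-A-C: dominant seventh chord on D = scale degree 5 → V7.
G-Bb-D: root G is the tonic; minor triad there is i.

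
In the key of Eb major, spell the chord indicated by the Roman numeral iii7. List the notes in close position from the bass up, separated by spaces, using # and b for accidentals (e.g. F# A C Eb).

G Bb D F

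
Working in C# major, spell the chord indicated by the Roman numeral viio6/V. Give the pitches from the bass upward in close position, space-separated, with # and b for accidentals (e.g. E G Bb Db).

The slash marks an applied leading-tone chord: viio of V. In C# major, V is G#, so the leading tone to it is F##, a half step below.
Building a diminished triad on F## gives F##-A#-C#.
With the 6 figure the chord is in first inversion; from the bass A# upward in close position it reads A#-C#-F##.

A# C# F##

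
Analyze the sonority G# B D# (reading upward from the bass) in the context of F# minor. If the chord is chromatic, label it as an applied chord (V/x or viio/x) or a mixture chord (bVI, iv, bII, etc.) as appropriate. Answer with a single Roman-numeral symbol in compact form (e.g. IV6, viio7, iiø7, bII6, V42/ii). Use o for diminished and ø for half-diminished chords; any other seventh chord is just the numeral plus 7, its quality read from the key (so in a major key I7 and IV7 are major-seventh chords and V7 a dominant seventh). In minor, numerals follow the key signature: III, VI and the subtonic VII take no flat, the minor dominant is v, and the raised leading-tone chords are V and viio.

ii

Stacked in thirds the chord is G#-B-D#: a minor triad on G#.
G# is the second degree of F# minor. This is the minor supertonic, borrowed from the parallel major (the Dorian ii).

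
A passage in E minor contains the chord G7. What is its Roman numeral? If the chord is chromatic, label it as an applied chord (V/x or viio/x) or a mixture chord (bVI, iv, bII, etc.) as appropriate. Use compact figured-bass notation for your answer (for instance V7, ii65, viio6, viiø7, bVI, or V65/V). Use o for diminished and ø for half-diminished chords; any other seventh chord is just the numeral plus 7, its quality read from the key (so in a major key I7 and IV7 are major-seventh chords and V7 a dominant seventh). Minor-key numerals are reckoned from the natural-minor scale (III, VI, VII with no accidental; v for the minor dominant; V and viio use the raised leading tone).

The pitches G-B-D-F form a dominant seventh chord rooted on G.
G is not a diatonic chord root with this quality in E minor, but it lies a perfect fifth above C (VI), so the chord functions as an applied dominant of VI.

V7/VI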